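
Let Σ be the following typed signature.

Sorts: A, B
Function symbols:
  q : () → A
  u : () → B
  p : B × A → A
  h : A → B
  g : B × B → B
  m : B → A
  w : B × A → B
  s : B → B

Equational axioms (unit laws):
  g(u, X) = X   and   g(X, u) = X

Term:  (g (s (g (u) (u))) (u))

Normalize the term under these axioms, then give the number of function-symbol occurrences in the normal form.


size = 2

1. (g (s (g (u) (u))) (u))  →  (s (g (u) (u)))
2. (s (g (u) (u)))  →  (s (u))
normal form: (s (u))


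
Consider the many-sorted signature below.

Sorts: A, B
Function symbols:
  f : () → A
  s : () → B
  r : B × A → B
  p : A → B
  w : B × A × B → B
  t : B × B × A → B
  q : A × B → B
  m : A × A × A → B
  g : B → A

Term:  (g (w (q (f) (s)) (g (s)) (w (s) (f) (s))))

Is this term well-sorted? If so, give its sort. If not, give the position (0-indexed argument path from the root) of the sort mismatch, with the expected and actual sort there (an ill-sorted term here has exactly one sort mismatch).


well-sorted; sort = A

      (f) : A
      (s) : B
    (q (f) (s)) : B
      (s) : B
    (g (s)) : A
      (s) : B
      (f) : A
      (s) : B
    (w (s) (f) (s)) : B
  (w (q (f) (s)) (g (s)) (w (s) (f) (s))) : B
(g (w (q (f) (s)) (g (s)) (w (s) (f) (s)))) : A


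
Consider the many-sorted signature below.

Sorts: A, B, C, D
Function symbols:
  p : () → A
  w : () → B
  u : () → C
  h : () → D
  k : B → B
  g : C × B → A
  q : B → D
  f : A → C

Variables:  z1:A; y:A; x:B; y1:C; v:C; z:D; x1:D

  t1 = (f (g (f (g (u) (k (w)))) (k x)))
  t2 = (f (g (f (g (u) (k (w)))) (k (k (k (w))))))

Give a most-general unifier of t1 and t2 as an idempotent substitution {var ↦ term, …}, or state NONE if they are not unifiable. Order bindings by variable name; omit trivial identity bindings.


{x ↦ (k (k (w)))}


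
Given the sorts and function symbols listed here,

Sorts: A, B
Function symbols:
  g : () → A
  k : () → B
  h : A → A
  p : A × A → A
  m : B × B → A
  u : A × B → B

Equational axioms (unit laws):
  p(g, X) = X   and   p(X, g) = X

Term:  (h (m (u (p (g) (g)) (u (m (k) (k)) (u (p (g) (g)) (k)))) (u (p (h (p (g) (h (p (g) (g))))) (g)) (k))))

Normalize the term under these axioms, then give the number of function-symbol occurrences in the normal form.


1. (h (m (u (p (g) (g)) (u (m (k) (k)) (u (p (g) (g)) (k)))) (u (p (h (p (g) (h (p (g) (g))))) (g)) (k))))  →  (h (m (u (g) (u (m (k) (k)) (u (p (g) (g)) (k)))) (u (p (h (p (g) (h (p (g) (g))))) (g)) (k))))
2. (h (m (u (g) (u (m (k) (k)) (u (p (g) (g)) (k)))) (u (p (h (p (g) (h (p (g) (g))))) (g)) (k))))  →  (h (m (u (g) (u (m (k) (k)) (u (g) (k)))) (u (p (h (p (g) (h (p (g) (g))))) (g)) (k))))
3. (h (m (u (g) (u (m (k) (k)) (u (g) (k)))) (u (p (h (p (g) (h (p (g) (g))))) (g)) (k))))  →  (h (m (u (g) (u (m (k) (k)) (u (g) (k)))) (u (h (p (g) (h (p (g) (g))))) (k))))
4. (h (m (u (g) (u (m (k) (k)) (u (g) (k)))) (u (h (p (g) (h (p (g) (g))))) (k))))  →  (h (m (u (g) (u (m (k) (k)) (u (g) (k)))) (u (h (h (p (g) (g)))) (k))))
5. (h (m (u (g) (u (m (k) (k)) (u (g) (k)))) (u (h (h (p (g) (g)))) (k))))  →  (h (m (u (g) (u (m (k) (k)) (u (g) (k)))) (u (h (h (g))) (k))))
normal form: (h (m (u (g) (u (m (k) (k)) (u (g) (k)))) (u (h (h (g))) (k))))

size = 16


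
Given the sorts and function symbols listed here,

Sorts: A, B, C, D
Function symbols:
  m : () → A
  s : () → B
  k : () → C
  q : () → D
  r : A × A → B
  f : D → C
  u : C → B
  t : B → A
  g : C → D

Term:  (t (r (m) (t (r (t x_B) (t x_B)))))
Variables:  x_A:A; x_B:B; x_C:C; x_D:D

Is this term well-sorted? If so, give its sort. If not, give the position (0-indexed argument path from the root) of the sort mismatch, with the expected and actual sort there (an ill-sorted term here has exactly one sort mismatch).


well-sorted; sort = A

    (m) : A
          x_B : B
        (t x_B) : A
          x_B : B
        (t x_B) : A
      (r (t x_B) (t x_B)) : B
    (t (r (t x_B) (t x_B))) : A
  (r (m) (t (r (t x_B) (t x_B)))) : B
(t (r (m) (t (r (t x_B) (t x_B))))) : A


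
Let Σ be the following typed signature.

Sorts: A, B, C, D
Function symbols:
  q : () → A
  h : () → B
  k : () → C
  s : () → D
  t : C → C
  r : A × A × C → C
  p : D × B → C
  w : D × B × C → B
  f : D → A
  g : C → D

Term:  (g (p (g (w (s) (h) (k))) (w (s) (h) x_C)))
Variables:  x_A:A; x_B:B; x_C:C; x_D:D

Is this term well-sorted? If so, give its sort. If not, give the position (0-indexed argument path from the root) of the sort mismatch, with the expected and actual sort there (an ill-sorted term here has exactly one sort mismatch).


        (s) : D
        (h) : B
        (k) : C
      (w (s) (h) (k)) : B
    (g (w (s) (h) (k))) : ✗ arg 0 at [0, 0, 0] has sort B, expected C
      (s) : D
      (h) : B
      x_C : C
    (w (s) (h) x_C) : B

ill-sorted at position [0, 0, 0]: expected C, got B


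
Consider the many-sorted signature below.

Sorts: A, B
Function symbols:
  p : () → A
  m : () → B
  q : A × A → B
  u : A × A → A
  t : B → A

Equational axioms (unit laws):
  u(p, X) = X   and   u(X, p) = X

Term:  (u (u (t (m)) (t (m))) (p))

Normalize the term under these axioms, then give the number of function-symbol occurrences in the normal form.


1. (u (u (t (m)) (t (m))) (p))  →  (u (t (m)) (t (m)))
normal form: (u (t (m)) (t (m)))

size = 5


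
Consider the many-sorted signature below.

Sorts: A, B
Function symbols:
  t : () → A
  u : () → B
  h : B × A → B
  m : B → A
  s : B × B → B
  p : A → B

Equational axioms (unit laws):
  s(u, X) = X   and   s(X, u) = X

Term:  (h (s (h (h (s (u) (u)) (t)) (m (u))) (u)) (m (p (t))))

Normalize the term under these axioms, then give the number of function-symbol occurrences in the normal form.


size = 10

1. (h (s (h (h (s (u) (u)) (t)) (m (u))) (u)) (m (p (t))))  →  (h (h (h (s (u) (u)) (t)) (m (u))) (m (p (t))))
2. (h (h (h (s (u) (u)) (t)) (m (u))) (m (p (t))))  →  (h (h (h (u) (t)) (m (u))) (m (p (t))))
normal form: (h (h (h (u) (t)) (m (u))) (m (p (t))))


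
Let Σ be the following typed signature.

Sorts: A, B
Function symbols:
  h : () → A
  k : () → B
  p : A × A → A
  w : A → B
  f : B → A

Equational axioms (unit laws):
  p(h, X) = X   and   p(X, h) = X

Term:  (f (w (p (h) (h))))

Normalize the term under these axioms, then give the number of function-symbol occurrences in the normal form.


1. (f (w (p (h) (h))))  →  (f (w (h)))
normal form: (f (w (h)))

size = 3


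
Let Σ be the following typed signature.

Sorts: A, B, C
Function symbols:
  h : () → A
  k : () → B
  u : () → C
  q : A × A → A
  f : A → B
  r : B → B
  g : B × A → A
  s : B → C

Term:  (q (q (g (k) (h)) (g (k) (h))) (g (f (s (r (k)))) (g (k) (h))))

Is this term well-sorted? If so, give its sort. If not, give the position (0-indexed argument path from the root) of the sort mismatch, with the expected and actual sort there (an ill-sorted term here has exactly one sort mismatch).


      (k) : B
      (h) : A
    (g (k) (h)) : A
      (k) : B
      (h) : A
    (g (k) (h)) : A
  (q (g (k) (h)) (g (k) (h))) : A
          (k) : B
        (r (k)) : B
      (s (r (k))) : C
    (f (s (r (k)))) : ✗ arg 0 at [1, 0, 0] has sort C, expected A
      (k) : B
      (h) : A
    (g (k) (h)) : A

ill-sorted at position [1, 0, 0]: expected A, got C


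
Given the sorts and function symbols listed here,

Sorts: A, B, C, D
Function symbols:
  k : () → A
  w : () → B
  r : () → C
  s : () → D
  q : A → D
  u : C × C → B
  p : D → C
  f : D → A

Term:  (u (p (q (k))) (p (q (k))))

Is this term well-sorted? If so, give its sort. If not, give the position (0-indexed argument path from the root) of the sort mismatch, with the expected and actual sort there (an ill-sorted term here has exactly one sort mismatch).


      (k) : A
    (q (k)) : D
  (p (q (k))) : C
      (k) : A
    (q (k)) : D
  (p (q (k))) : C
(u (p (q (k))) (p (q (k)))) : B

well-sorted; sort = B


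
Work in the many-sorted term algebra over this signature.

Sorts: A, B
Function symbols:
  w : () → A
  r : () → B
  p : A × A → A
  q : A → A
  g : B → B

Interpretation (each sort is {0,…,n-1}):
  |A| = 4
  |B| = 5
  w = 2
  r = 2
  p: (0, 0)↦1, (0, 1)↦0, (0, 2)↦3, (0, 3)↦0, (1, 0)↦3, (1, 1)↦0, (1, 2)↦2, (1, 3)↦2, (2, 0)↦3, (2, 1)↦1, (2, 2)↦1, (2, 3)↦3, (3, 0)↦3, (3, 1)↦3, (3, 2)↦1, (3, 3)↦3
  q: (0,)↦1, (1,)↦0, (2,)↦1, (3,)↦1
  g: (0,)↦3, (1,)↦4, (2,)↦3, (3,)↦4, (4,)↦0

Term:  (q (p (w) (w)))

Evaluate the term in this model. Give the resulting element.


  w = 2
  w = 2
  (p (w) (w)) = p(2, 2) = 1
  (q (p (w) (w))) = q(1,) = 0

value = 0


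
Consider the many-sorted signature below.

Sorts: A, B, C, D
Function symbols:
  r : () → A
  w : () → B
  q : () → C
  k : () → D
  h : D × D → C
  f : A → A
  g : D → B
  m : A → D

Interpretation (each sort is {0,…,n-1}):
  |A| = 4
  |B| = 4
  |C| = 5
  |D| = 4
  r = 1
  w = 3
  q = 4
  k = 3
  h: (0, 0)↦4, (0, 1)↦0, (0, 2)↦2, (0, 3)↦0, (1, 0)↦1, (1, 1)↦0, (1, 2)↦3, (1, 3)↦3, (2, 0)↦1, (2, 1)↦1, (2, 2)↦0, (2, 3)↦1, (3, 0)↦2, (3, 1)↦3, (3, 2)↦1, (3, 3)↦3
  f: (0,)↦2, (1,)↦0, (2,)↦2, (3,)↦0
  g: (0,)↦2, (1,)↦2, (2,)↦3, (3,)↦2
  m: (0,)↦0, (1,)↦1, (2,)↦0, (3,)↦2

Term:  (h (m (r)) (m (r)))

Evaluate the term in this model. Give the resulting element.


value = 0

  r = 1
  (m (r)) = m(1,) = 1
  r = 1
  (m (r)) = m(1,) = 1
  (h (m (r)) (m (r))) = h(1, 1) = 0


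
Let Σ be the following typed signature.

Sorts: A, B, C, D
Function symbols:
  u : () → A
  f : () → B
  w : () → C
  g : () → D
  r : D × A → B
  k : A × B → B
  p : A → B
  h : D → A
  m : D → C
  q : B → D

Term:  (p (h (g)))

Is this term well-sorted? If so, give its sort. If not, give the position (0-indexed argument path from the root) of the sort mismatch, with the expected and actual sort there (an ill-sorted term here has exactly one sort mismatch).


    (g) : D
  (h (g)) : A
(p (h (g))) : B

well-sorted; sort = B


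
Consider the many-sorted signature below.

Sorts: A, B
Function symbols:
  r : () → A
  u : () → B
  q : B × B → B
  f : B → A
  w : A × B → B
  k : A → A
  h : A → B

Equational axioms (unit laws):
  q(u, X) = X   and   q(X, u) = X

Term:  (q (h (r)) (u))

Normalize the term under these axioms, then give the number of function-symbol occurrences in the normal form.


1. (q (h (r)) (u))  →  (h (r))
normal form: (h (r))

size = 2


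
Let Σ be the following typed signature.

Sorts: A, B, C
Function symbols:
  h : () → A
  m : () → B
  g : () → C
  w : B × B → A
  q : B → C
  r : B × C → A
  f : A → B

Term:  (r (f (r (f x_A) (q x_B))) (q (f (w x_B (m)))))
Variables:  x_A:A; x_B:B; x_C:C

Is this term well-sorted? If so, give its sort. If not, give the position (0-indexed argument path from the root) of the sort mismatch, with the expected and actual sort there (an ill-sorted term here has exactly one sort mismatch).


        x_A : A
      (f x_A) : B
        x_B : B
      (q x_B) : C
    (r (f x_A) (q x_B)) : A
  (f (r (f x_A) (q x_B))) : B
        x_B : B
        (m) : B
      (w x_B (m)) : A
    (f (w x_B (m))) : B
  (q (f (w x_B (m)))) : C
(r (f (r (f x_A) (q x_B))) (q (f (w x_B (m))))) : A

well-sorted; sort = A


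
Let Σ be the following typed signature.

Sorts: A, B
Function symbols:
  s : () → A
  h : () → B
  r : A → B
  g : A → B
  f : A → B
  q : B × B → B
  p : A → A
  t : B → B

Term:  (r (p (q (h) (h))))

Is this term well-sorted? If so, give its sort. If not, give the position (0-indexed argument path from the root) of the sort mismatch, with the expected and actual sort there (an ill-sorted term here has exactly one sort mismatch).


      (h) : B
      (h) : B
    (q (h) (h)) : B
  (p (q (h) (h))) : ✗ arg 0 at [0, 0] has sort B, expected A

ill-sorted at position [0, 0]: expected A, got B


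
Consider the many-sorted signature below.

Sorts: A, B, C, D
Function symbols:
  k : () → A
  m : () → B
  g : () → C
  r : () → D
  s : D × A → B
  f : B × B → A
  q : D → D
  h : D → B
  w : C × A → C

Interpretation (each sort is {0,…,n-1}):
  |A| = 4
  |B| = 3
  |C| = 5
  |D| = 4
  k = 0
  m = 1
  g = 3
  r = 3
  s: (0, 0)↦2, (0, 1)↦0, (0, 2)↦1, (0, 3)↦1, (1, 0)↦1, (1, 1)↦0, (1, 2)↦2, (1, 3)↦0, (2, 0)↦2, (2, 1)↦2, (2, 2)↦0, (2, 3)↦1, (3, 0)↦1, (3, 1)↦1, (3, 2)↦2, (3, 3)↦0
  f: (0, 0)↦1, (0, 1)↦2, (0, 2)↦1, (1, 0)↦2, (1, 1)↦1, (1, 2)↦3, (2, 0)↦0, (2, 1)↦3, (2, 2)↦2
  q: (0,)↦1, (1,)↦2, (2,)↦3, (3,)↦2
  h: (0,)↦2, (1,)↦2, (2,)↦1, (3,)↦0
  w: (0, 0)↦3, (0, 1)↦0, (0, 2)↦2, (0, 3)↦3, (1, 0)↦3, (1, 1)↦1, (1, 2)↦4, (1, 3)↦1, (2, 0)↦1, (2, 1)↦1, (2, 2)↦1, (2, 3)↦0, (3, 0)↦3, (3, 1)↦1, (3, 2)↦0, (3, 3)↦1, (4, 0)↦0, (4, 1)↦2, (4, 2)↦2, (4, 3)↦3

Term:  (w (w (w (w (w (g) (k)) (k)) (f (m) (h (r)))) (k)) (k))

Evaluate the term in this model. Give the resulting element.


value = 3

  g = 3
  k = 0
  (w (g) (k)) = w(3, 0) = 3
  k = 0
  (w (w (g) (k)) (k)) = w(3, 0) = 3
  m = 1
  r = 3
  (h (r)) = h(3,) = 0
  (f (m) (h (r))) = f(1, 0) = 2
  (w (w (w (g) (k)) (k)) (f (m) (h (r)))) = w(3, 2) = 0
  k = 0
  (w (w (w (w (g) (k)) (k)) (f (m) (h (r)))) (k)) = w(0, 0) = 3
  k = 0
  (w (w (w (w (w (g) (k)) (k)) (f (m) (h (r)))) (k)) (k)) = w(3, 0) = 3


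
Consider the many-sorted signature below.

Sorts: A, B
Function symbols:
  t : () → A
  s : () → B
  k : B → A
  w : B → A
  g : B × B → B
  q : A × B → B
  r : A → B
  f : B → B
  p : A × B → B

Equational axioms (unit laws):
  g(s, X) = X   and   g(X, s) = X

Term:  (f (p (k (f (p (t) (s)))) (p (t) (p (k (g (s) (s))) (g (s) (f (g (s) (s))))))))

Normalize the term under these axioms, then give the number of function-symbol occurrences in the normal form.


1. (f (p (k (f (p (t) (s)))) (p (t) (p (k (g (s) (s))) (g (s) (f (g (s) (s))))))))  →  (f (p (k (f (p (t) (s)))) (p (t) (p (k (s)) (g (s) (f (g (s) (s))))))))
2. (f (p (k (f (p (t) (s)))) (p (t) (p (k (s)) (g (s) (f (g (s) (s))))))))  →  (f (p (k (f (p (t) (s)))) (p (t) (p (k (s)) (f (g (s) (s)))))))
3. (f (p (k (f (p (t) (s)))) (p (t) (p (k (s)) (f (g (s) (s)))))))  →  (f (p (k (f (p (t) (s)))) (p (t) (p (k (s)) (f (s))))))
normal form: (f (p (k (f (p (t) (s)))) (p (t) (p (k (s)) (f (s))))))

size = 14


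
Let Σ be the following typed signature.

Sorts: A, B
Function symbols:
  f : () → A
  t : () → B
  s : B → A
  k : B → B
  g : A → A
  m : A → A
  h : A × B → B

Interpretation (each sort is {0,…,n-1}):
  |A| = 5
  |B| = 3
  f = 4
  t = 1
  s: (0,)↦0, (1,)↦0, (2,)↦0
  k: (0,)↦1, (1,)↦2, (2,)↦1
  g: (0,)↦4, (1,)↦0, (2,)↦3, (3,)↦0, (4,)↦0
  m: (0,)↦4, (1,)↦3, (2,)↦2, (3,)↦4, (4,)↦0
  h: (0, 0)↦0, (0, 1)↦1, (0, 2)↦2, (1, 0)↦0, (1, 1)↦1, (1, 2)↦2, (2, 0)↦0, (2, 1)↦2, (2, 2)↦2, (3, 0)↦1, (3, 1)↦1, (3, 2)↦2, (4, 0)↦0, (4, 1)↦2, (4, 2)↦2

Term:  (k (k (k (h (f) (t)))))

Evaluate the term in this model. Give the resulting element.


value = 1

  f = 4
  t = 1
  (h (f) (t)) = h(4, 1) = 2
  (k (h (f) (t))) = k(2,) = 1
  (k (k (h (f) (t)))) = k(1,) = 2
  (k (k (k (h (f) (t))))) = k(2,) = 1


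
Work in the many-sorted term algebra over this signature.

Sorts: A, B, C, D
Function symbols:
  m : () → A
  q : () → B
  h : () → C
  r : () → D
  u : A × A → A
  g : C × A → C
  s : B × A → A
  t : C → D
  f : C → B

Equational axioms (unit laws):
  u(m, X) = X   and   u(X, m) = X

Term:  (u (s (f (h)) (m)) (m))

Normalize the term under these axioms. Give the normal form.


normal form = (s (f (h)) (m))

1. (u (s (f (h)) (m)) (m))  →  (s (f (h)) (m))


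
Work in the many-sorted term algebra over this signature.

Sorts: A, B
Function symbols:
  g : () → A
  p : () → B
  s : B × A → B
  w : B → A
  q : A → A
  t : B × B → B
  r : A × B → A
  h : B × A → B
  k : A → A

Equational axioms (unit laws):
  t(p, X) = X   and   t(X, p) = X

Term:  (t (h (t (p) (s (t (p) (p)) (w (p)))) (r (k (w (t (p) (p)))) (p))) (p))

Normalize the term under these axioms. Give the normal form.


1. (t (h (t (p) (s (t (p) (p)) (w (p)))) (r (k (w (t (p) (p)))) (p))) (p))  →  (h (t (p) (s (t (p) (p)) (w (p)))) (r (k (w (t (p) (p)))) (p)))
2. (h (t (p) (s (t (p) (p)) (w (p)))) (r (k (w (t (p) (p)))) (p)))  →  (h (s (t (p) (p)) (w (p))) (r (k (w (t (p) (p)))) (p)))
3. (h (s (t (p) (p)) (w (p))) (r (k (w (t (p) (p)))) (p)))  →  (h (s (p) (w (p))) (r (k (w (t (p) (p)))) (p)))
4. (h (s (p) (w (p))) (r (k (w (t (p) (p)))) (p)))  →  (h (s (p) (w (p))) (r (k (w (p))) (p)))

normal form = (h (s (p) (w (p))) (r (k (w (p))) (p)))


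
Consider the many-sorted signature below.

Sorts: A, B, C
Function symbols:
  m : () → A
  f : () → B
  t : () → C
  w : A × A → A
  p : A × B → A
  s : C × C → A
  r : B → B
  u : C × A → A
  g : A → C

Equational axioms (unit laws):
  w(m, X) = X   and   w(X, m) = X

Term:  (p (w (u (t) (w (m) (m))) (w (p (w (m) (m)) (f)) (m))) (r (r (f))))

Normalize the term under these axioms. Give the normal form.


normal form = (p (w (u (t) (m)) (p (m) (f))) (r (r (f))))

1. (p (w (u (t) (w (m) (m))) (w (p (w (m) (m)) (f)) (m))) (r (r (f))))  →  (p (w (u (t) (m)) (w (p (w (m) (m)) (f)) (m))) (r (r (f))))
2. (p (w (u (t) (m)) (w (p (w (m) (m)) (f)) (m))) (r (r (f))))  →  (p (w (u (t) (m)) (p (w (m) (m)) (f))) (r (r (f))))
3. (p (w (u (t) (m)) (p (w (m) (m)) (f))) (r (r (f))))  →  (p (w (u (t) (m)) (p (m) (f))) (r (r (f))))


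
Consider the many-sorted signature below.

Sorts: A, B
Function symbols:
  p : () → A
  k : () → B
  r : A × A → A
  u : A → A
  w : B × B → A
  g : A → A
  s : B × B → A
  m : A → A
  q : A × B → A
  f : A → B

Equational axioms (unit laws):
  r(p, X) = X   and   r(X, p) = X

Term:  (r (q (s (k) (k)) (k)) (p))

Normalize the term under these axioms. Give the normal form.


normal form = (q (s (k) (k)) (k))

1. (r (q (s (k) (k)) (k)) (p))  →  (q (s (k) (k)) (k))


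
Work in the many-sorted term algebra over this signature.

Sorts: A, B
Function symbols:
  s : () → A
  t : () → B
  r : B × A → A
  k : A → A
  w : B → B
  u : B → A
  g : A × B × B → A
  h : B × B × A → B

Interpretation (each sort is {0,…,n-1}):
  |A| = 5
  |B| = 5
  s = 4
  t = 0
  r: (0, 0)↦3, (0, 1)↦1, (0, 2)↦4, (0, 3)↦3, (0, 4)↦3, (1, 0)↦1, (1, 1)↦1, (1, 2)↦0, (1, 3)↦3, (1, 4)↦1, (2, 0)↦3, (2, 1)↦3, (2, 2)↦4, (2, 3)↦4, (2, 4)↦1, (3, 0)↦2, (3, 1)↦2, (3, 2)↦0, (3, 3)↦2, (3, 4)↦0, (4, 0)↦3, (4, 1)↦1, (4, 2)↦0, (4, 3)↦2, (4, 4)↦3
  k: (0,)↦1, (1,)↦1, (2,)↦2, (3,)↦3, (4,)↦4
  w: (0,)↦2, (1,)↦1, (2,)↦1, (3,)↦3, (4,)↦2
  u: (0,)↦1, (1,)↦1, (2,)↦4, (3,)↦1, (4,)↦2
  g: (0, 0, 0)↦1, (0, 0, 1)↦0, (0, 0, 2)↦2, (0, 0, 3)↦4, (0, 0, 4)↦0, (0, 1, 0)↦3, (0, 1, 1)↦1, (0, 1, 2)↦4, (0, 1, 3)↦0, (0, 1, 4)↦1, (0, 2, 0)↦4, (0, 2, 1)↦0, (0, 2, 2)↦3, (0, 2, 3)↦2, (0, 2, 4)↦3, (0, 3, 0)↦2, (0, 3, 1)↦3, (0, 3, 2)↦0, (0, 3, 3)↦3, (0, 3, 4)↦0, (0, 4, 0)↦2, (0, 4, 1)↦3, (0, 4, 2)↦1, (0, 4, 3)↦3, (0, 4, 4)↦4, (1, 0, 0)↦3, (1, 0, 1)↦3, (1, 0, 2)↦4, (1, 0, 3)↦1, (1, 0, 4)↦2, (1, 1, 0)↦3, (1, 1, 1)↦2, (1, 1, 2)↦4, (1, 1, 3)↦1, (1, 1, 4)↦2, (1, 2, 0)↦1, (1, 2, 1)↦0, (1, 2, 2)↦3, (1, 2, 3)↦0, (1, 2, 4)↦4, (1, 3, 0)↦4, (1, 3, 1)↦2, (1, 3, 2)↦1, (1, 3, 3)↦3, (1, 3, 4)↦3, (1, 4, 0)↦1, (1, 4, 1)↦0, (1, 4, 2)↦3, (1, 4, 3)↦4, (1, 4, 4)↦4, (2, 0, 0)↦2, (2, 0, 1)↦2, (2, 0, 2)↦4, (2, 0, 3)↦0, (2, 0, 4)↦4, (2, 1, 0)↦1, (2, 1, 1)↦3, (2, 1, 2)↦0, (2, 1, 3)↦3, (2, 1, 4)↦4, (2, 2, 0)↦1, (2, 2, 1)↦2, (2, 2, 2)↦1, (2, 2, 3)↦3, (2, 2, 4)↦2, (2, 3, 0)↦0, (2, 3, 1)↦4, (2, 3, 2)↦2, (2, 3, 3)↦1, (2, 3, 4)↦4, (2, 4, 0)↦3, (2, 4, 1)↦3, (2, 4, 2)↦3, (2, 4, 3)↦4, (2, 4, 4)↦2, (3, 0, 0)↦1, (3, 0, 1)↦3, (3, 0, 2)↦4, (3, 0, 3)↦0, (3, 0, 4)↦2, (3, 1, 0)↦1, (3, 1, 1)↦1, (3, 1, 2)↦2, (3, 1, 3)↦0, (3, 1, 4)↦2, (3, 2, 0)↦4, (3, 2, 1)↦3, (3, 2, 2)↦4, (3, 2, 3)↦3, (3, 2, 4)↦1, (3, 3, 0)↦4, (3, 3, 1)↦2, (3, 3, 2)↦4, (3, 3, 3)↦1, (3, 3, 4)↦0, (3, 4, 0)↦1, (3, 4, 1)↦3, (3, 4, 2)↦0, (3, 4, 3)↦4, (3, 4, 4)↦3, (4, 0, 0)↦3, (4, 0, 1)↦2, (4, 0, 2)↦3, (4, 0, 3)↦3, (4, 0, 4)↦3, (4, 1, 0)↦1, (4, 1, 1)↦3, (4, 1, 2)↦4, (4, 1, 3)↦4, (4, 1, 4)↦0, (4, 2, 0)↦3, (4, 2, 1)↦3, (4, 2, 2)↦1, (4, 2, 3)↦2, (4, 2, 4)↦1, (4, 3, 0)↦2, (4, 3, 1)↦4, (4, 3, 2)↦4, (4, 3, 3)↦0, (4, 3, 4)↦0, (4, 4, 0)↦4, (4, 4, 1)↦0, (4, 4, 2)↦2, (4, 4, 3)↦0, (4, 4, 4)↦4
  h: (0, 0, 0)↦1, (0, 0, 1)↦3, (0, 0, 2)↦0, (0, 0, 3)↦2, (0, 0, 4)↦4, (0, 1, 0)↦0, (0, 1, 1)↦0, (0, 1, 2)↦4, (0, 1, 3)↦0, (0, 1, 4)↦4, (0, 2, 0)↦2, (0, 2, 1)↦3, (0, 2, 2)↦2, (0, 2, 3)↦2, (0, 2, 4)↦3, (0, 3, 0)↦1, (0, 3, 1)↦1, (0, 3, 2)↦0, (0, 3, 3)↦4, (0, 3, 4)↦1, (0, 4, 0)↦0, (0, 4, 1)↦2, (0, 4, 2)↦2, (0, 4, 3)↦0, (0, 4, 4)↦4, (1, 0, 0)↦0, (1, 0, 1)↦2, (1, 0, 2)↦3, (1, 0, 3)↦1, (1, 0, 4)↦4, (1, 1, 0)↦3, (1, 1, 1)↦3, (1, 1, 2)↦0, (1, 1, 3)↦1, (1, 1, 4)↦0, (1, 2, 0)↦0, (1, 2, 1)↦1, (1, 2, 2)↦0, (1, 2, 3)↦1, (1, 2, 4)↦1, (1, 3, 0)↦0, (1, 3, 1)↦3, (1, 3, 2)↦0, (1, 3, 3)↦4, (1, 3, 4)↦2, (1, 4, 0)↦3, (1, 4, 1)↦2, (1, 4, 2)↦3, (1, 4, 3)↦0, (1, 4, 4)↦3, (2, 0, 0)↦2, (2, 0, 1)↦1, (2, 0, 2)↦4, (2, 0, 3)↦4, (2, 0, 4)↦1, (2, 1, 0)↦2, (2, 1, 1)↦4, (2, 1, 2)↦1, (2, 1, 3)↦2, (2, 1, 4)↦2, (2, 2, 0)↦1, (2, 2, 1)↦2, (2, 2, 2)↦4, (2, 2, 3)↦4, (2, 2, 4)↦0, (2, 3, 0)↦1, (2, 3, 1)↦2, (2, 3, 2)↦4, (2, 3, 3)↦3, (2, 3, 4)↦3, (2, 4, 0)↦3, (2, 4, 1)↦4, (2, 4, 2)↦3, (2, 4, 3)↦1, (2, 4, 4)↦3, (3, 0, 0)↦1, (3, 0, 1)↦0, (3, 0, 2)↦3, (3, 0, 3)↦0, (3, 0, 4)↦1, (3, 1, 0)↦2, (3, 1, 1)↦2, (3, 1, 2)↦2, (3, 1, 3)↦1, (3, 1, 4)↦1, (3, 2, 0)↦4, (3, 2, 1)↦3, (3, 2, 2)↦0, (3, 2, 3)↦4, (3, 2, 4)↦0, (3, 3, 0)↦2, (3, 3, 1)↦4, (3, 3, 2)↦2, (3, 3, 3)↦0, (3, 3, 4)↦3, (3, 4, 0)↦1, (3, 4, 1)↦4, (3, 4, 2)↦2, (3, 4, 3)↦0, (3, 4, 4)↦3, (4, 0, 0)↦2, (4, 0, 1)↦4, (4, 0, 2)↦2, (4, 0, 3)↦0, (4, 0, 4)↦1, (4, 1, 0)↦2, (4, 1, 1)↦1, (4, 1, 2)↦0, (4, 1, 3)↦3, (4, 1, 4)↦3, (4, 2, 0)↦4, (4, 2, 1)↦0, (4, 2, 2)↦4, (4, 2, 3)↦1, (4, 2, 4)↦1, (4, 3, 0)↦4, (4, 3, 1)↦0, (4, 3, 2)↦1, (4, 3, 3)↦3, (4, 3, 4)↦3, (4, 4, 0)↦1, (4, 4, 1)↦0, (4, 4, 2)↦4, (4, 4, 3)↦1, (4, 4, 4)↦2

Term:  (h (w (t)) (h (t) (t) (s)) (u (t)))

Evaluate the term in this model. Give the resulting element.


  t = 0
  (w (t)) = w(0,) = 2
  t = 0
  t = 0
  s = 4
  (h (t) (t) (s)) = h(0, 0, 4) = 4
  t = 0
  (u (t)) = u(0,) = 1
  (h (w (t)) (h (t) (t) (s)) (u (t))) = h(2, 4, 1) = 4

value = 4


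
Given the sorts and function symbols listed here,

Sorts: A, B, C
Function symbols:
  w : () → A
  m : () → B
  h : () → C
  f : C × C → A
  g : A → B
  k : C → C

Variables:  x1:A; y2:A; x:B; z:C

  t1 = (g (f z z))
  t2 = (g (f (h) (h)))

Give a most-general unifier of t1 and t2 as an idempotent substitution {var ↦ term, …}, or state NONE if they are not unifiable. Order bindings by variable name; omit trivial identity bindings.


{z ↦ (h)}


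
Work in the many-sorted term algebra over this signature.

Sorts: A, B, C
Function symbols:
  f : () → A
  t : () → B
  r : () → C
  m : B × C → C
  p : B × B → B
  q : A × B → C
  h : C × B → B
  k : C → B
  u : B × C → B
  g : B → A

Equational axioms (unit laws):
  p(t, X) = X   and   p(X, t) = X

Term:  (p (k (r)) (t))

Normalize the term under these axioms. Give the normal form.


1. (p (k (r)) (t))  →  (k (r))

normal form = (k (r))


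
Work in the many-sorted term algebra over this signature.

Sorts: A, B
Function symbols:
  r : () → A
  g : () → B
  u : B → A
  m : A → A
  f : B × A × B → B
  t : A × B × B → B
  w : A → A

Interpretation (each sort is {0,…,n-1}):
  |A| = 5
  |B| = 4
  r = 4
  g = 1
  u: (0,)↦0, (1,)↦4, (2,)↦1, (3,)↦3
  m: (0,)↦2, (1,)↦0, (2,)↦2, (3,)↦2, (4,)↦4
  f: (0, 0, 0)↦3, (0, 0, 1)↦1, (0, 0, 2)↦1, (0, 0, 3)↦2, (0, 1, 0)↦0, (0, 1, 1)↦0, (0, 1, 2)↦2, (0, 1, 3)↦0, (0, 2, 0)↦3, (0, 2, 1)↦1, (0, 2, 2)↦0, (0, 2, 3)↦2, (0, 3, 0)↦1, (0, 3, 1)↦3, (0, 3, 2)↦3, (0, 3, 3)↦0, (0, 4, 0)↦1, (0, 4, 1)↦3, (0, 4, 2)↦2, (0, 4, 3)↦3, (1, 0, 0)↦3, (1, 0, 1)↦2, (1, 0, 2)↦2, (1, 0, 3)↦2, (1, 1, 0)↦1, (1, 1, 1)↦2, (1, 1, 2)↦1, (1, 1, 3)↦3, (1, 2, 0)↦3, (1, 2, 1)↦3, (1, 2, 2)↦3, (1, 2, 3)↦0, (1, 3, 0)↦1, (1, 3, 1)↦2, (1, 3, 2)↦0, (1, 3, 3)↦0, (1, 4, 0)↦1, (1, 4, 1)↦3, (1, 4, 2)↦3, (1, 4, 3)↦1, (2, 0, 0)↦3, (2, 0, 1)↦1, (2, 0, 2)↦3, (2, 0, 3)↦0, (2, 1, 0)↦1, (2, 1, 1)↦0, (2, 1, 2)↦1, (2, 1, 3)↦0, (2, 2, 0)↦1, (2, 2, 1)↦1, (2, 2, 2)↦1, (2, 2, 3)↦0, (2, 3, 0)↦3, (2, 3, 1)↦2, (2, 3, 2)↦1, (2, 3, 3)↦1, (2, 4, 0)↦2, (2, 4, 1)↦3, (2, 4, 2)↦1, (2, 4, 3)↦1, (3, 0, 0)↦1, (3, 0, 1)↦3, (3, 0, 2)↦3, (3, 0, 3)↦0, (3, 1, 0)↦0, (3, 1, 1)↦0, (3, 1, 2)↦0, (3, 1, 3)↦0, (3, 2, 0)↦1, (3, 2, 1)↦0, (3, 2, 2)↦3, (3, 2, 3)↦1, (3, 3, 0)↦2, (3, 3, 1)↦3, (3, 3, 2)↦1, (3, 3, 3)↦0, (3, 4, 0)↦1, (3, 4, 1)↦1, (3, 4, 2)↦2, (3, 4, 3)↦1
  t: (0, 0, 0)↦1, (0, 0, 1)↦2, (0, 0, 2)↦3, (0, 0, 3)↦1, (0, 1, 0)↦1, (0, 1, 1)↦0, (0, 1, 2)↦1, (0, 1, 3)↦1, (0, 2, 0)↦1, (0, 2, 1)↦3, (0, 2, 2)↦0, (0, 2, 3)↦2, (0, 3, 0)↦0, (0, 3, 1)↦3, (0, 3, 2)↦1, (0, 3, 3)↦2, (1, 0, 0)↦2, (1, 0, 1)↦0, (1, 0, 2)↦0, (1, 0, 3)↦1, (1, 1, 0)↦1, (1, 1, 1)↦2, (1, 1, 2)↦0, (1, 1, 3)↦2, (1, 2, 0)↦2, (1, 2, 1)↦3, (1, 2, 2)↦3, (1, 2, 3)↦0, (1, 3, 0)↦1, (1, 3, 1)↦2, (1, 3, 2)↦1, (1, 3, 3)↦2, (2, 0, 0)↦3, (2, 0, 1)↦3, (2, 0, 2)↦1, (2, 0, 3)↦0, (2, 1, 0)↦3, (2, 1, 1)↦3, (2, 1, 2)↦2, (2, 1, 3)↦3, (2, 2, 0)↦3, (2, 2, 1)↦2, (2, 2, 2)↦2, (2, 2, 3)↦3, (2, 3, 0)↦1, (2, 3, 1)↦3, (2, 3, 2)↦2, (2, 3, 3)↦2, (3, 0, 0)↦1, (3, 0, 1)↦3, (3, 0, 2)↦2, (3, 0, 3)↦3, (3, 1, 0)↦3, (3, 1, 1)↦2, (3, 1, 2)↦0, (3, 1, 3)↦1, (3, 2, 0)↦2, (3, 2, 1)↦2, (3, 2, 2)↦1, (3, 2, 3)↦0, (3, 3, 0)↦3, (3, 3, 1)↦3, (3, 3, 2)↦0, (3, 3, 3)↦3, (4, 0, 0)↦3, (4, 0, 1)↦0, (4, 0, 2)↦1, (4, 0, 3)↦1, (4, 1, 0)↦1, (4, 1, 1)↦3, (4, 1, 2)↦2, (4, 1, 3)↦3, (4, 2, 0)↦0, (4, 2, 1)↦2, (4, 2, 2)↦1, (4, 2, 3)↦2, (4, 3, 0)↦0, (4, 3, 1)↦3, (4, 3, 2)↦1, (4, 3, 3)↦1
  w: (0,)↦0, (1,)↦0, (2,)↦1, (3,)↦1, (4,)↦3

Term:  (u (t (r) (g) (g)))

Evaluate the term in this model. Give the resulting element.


  r = 4
  g = 1
  g = 1
  (t (r) (g) (g)) = t(4, 1, 1) = 3
  (u (t (r) (g) (g))) = u(3,) = 3

value = 3


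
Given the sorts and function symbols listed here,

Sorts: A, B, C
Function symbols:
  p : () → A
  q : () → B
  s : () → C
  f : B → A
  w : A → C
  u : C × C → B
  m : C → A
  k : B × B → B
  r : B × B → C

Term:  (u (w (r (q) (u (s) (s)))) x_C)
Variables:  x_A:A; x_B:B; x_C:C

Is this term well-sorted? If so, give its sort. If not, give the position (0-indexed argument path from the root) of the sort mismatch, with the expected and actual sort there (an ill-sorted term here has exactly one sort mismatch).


ill-sorted at position [0, 0]: expected A, got C

      (q) : B
        (s) : C
        (s) : C
      (u (s) (s)) : B
    (r (q) (u (s) (s))) : C
  (w (r (q) (u (s) (s)))) : ✗ arg 0 at [0, 0] has sort C, expected A
  x_C : C


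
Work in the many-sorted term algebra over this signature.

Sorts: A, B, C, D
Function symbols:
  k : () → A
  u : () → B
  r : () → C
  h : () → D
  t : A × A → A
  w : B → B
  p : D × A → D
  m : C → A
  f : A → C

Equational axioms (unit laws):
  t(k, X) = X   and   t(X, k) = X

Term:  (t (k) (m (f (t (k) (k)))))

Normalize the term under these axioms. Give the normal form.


normal form = (m (f (k)))

1. (t (k) (m (f (t (k) (k)))))  →  (m (f (t (k) (k))))
2. (m (f (t (k) (k))))  →  (m (f (k)))


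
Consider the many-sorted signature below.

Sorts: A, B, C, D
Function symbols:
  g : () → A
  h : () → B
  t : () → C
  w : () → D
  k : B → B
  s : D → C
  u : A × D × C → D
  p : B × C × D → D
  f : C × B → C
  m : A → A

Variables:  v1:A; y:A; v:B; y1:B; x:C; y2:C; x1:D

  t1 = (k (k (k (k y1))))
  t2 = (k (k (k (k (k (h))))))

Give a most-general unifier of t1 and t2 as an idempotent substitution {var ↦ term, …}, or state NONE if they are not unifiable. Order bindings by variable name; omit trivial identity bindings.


{y1 ↦ (k (h))}


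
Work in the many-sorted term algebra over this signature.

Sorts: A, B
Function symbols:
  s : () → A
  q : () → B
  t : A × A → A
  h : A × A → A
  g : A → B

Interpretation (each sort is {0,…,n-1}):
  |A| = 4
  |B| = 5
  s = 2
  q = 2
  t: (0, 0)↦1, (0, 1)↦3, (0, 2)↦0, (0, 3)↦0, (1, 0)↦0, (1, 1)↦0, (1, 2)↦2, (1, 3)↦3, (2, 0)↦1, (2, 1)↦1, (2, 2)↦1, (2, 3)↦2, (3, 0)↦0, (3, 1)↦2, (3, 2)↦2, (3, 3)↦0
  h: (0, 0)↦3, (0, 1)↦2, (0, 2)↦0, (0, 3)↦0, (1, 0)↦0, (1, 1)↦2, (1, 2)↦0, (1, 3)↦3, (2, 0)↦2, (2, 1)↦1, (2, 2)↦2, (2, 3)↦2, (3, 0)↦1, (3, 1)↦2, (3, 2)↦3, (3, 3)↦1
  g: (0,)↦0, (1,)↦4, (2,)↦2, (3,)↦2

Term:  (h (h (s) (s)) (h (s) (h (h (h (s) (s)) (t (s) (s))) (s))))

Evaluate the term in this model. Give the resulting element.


  s = 2
  s = 2
  (h (s) (s)) = h(2, 2) = 2
  s = 2
  s = 2
  s = 2
  (h (s) (s)) = h(2, 2) = 2
  s = 2
  s = 2
  (t (s) (s)) = t(2, 2) = 1
  (h (h (s) (s)) (t (s) (s))) = h(2, 1) = 1
  s = 2
  (h (h (h (s) (s)) (t (s) (s))) (s)) = h(1, 2) = 0
  (h (s) (h (h (h (s) (s)) (t (s) (s))) (s))) = h(2, 0) = 2
  (h (h (s) (s)) (h (s) (h (h (h (s) (s)) (t (s) (s))) (s)))) = h(2, 2) = 2

value = 2


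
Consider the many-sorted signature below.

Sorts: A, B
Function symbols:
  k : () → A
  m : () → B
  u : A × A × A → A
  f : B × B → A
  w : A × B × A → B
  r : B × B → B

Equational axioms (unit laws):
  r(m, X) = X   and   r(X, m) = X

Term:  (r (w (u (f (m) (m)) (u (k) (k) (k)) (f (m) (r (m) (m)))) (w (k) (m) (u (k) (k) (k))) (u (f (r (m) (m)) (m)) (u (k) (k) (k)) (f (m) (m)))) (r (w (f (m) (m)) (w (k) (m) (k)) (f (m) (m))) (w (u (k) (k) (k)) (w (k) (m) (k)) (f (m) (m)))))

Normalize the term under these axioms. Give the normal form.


normal form = (r (w (u (f (m) (m)) (u (k) (k) (k)) (f (m) (m))) (w (k) (m) (u (k) (k) (k))) (u (f (m) (m)) (u (k) (k) (k)) (f (m) (m)))) (r (w (f (m) (m)) (w (k) (m) (k)) (f (m) (m))) (w (u (k) (k) (k)) (w (k) (m) (k)) (f (m) (m)))))

1. (r (w (u (f (m) (m)) (u (k) (k) (k)) (f (m) (r (m) (m)))) (w (k) (m) (u (k) (k) (k))) (u (f (r (m) (m)) (m)) (u (k) (k) (k)) (f (m) (m)))) (r (w (f (m) (m)) (w (k) (m) (k)) (f (m) (m))) (w (u (k) (k) (k)) (w (k) (m) (k)) (f (m) (m)))))  →  (r (w (u (f (m) (m)) (u (k) (k) (k)) (f (m) (m))) (w (k) (m) (u (k) (k) (k))) (u (f (r (m) (m)) (m)) (u (k) (k) (k)) (f (m) (m)))) (r (w (f (m) (m)) (w (k) (m) (k)) (f (m) (m))) (w (u (k) (k) (k)) (w (k) (m) (k)) (f (m) (m)))))
2. (r (w (u (f (m) (m)) (u (k) (k) (k)) (f (m) (m))) (w (k) (m) (u (k) (k) (k))) (u (f (r (m) (m)) (m)) (u (k) (k) (k)) (f (m) (m)))) (r (w (f (m) (m)) (w (k) (m) (k)) (f (m) (m))) (w (u (k) (k) (k)) (w (k) (m) (k)) (f (m) (m)))))  →  (r (w (u (f (m) (m)) (u (k) (k) (k)) (f (m) (m))) (w (k) (m) (u (k) (k) (k))) (u (f (m) (m)) (u (k) (k) (k)) (f (m) (m)))) (r (w (f (m) (m)) (w (k) (m) (k)) (f (m) (m))) (w (u (k) (k) (k)) (w (k) (m) (k)) (f (m) (m)))))


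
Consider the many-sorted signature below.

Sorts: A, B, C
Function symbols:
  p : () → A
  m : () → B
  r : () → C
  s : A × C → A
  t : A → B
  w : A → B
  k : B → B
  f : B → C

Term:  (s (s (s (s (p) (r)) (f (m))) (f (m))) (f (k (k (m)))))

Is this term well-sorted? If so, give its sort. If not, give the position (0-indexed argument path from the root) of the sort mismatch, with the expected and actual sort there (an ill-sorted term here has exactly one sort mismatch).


well-sorted; sort = A

        (p) : A
        (r) : C
      (s (p) (r)) : A
        (m) : B
      (f (m)) : C
    (s (s (p) (r)) (f (m))) : A
      (m) : B
    (f (m)) : C
  (s (s (s (p) (r)) (f (m))) (f (m))) : A
        (m) : B
      (k (m)) : B
    (k (k (m))) : B
  (f (k (k (m)))) : C
(s (s (s (s (p) (r)) (f (m))) (f (m))) (f (k (k (m))))) : A


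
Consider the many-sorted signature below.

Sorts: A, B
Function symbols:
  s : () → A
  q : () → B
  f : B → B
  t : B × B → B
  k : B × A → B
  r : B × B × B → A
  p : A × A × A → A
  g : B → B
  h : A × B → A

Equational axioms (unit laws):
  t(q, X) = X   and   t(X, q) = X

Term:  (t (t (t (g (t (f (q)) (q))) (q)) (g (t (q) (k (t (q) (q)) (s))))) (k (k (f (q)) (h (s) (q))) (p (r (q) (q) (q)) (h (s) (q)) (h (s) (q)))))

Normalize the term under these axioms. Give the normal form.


normal form = (t (t (g (f (q))) (g (k (q) (s)))) (k (k (f (q)) (h (s) (q))) (p (r (q) (q) (q)) (h (s) (q)) (h (s) (q)))))

1. (t (t (t (g (t (f (q)) (q))) (q)) (g (t (q) (k (t (q) (q)) (s))))) (k (k (f (q)) (h (s) (q))) (p (r (q) (q) (q)) (h (s) (q)) (h (s) (q)))))  →  (t (t (g (t (f (q)) (q))) (g (t (q) (k (t (q) (q)) (s))))) (k (k (f (q)) (h (s) (q))) (p (r (q) (q) (q)) (h (s) (q)) (h (s) (q)))))
2. (t (t (g (t (f (q)) (q))) (g (t (q) (k (t (q) (q)) (s))))) (k (k (f (q)) (h (s) (q))) (p (r (q) (q) (q)) (h (s) (q)) (h (s) (q)))))  →  (t (t (g (f (q))) (g (t (q) (k (t (q) (q)) (s))))) (k (k (f (q)) (h (s) (q))) (p (r (q) (q) (q)) (h (s) (q)) (h (s) (q)))))
3. (t (t (g (f (q))) (g (t (q) (k (t (q) (q)) (s))))) (k (k (f (q)) (h (s) (q))) (p (r (q) (q) (q)) (h (s) (q)) (h (s) (q)))))  →  (t (t (g (f (q))) (g (k (t (q) (q)) (s)))) (k (k (f (q)) (h (s) (q))) (p (r (q) (q) (q)) (h (s) (q)) (h (s) (q)))))
4. (t (t (g (f (q))) (g (k (t (q) (q)) (s)))) (k (k (f (q)) (h (s) (q))) (p (r (q) (q) (q)) (h (s) (q)) (h (s) (q)))))  →  (t (t (g (f (q))) (g (k (q) (s)))) (k (k (f (q)) (h (s) (q))) (p (r (q) (q) (q)) (h (s) (q)) (h (s) (q)))))


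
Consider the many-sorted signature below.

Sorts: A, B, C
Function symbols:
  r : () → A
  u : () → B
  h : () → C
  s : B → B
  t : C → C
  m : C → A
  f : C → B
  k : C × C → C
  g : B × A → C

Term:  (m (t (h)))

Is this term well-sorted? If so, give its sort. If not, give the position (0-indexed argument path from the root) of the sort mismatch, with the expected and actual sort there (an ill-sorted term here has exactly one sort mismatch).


well-sorted; sort = A

    (h) : C
  (t (h)) : C
(m (t (h))) : A


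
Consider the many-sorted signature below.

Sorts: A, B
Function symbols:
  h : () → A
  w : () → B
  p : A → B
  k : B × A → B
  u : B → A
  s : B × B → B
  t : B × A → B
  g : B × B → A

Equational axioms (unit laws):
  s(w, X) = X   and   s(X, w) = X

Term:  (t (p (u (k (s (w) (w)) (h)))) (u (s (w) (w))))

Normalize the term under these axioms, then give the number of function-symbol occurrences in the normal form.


1. (t (p (u (k (s (w) (w)) (h)))) (u (s (w) (w))))  →  (t (p (u (k (w) (h)))) (u (s (w) (w))))
2. (t (p (u (k (w) (h)))) (u (s (w) (w))))  →  (t (p (u (k (w) (h)))) (u (w)))
normal form: (t (p (u (k (w) (h)))) (u (w)))

size = 8


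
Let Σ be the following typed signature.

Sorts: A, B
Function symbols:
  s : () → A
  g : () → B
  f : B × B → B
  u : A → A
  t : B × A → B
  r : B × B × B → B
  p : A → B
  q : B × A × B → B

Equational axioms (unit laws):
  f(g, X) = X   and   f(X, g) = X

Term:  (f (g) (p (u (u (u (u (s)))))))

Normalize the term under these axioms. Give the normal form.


normal form = (p (u (u (u (u (s))))))

1. (f (g) (p (u (u (u (u (s)))))))  →  (p (u (u (u (u (s))))))


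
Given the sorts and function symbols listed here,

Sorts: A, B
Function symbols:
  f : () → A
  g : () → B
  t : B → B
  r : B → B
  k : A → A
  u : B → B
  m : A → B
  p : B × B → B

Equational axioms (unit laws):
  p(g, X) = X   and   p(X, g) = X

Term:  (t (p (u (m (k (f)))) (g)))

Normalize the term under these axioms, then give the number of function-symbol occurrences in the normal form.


size = 5

1. (t (p (u (m (k (f)))) (g)))  →  (t (u (m (k (f)))))
normal form: (t (u (m (k (f)))))


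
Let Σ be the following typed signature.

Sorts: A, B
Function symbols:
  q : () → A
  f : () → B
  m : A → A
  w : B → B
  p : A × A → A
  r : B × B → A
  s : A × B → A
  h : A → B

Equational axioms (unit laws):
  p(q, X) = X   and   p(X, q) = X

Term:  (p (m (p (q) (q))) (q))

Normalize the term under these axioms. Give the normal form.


normal form = (m (q))

1. (p (m (p (q) (q))) (q))  →  (m (p (q) (q)))
2. (m (p (q) (q)))  →  (m (q))


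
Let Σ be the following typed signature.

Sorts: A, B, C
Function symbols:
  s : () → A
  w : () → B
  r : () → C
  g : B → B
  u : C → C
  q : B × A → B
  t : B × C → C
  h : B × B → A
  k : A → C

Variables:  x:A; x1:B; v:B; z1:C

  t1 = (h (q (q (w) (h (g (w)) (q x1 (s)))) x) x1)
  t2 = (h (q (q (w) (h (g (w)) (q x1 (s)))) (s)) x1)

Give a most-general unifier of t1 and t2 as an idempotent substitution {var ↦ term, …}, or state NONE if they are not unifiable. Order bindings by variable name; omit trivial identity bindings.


{x ↦ (s)}


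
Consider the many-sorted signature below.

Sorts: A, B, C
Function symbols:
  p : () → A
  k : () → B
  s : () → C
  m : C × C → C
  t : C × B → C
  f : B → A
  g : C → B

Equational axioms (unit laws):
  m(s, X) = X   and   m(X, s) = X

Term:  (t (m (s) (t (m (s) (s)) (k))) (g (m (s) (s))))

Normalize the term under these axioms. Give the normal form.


1. (t (m (s) (t (m (s) (s)) (k))) (g (m (s) (s))))  →  (t (t (m (s) (s)) (k)) (g (m (s) (s))))
2. (t (t (m (s) (s)) (k)) (g (m (s) (s))))  →  (t (t (s) (k)) (g (m (s) (s))))
3. (t (t (s) (k)) (g (m (s) (s))))  →  (t (t (s) (k)) (g (s)))

normal form = (t (t (s) (k)) (g (s)))


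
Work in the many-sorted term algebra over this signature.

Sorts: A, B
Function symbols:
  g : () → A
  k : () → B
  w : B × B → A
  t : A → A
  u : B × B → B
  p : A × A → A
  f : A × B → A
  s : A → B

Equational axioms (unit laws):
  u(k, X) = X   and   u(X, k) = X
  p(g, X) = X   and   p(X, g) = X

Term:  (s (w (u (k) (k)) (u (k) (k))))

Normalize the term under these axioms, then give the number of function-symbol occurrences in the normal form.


size = 4

1. (s (w (u (k) (k)) (u (k) (k))))  →  (s (w (k) (u (k) (k))))
2. (s (w (k) (u (k) (k))))  →  (s (w (k) (k)))
normal form: (s (w (k) (k)))


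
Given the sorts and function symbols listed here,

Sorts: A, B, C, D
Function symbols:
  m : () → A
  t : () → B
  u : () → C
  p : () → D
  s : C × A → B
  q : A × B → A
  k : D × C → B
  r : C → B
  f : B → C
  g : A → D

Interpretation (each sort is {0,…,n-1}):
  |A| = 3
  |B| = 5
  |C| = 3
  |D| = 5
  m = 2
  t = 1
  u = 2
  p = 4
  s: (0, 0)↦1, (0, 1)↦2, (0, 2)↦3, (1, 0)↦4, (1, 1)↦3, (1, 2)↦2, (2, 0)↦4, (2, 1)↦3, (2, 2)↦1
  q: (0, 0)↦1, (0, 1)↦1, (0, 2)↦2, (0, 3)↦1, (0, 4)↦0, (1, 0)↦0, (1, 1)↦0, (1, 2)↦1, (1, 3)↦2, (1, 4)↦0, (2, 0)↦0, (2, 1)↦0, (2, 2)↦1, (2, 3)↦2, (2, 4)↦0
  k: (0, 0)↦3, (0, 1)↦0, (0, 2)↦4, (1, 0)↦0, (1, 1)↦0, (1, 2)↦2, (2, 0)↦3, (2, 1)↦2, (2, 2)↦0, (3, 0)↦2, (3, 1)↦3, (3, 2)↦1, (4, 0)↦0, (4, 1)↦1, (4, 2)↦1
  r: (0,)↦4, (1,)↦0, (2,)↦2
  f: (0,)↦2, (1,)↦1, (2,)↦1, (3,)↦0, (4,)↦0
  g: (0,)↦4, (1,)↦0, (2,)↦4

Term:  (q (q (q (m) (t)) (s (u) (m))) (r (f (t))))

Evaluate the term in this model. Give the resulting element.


value = 0

  m = 2
  t = 1
  (q (m) (t)) = q(2, 1) = 0
  u = 2
  m = 2
  (s (u) (m)) = s(2, 2) = 1
  (q (q (m) (t)) (s (u) (m))) = q(0, 1) = 1
  t = 1
  (f (t)) = f(1,) = 1
  (r (f (t))) = r(1,) = 0
  (q (q (q (m) (t)) (s (u) (m))) (r (f (t)))) = q(1, 0) = 0
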